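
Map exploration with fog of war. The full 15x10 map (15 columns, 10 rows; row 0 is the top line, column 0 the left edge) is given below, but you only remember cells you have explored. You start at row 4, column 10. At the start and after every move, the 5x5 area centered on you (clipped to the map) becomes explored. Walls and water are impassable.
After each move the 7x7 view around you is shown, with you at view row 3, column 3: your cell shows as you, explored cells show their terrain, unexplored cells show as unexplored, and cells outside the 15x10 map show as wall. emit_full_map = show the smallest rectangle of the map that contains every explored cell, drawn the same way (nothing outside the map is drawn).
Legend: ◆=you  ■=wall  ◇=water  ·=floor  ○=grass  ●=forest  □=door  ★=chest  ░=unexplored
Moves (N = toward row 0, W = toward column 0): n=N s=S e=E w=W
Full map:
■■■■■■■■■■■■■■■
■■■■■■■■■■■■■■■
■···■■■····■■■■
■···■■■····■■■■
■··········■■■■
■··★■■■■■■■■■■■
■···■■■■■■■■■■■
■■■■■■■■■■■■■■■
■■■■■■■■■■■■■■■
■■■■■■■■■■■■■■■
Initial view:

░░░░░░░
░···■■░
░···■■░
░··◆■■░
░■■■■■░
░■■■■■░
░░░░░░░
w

░░░░░░░
░····■■
░····■■
░··◆·■■
░■■■■■■
░■■■■■■
░░░░░░░

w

░░░░░░░
░■····■
░■····■
░··◆··■
░■■■■■■
░■■■■■■
░░░░░░░

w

░░░░░░░
░■■····
░■■····
░··◆···
░■■■■■■
░■■■■■■
░░░░░░░

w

░░░░░░░
░■■■···
░■■■···
░··◆···
░■■■■■■
░■■■■■■
░░░░░░░

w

░░░░░░░
░·■■■··
░·■■■··
░··◆···
░★■■■■■
░·■■■■■
░░░░░░░

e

░░░░░░░
·■■■···
·■■■···
···◆···
★■■■■■■
·■■■■■■
░░░░░░░

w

░░░░░░░
░·■■■··
░·■■■··
░··◆···
░★■■■■■
░·■■■■■
░░░░░░░

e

░░░░░░░
·■■■···
·■■■···
···◆···
★■■■■■■
·■■■■■■
░░░░░░░

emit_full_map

·■■■····■■
·■■■····■■
···◆····■■
★■■■■■■■■■
·■■■■■■■■■

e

░░░░░░░
■■■····
■■■····
···◆···
■■■■■■■
■■■■■■■
░░░░░░░

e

░░░░░░░
■■····■
■■····■
···◆··■
■■■■■■■
■■■■■■■
░░░░░░░

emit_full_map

·■■■····■■
·■■■····■■
·····◆··■■
★■■■■■■■■■
·■■■■■■■■■


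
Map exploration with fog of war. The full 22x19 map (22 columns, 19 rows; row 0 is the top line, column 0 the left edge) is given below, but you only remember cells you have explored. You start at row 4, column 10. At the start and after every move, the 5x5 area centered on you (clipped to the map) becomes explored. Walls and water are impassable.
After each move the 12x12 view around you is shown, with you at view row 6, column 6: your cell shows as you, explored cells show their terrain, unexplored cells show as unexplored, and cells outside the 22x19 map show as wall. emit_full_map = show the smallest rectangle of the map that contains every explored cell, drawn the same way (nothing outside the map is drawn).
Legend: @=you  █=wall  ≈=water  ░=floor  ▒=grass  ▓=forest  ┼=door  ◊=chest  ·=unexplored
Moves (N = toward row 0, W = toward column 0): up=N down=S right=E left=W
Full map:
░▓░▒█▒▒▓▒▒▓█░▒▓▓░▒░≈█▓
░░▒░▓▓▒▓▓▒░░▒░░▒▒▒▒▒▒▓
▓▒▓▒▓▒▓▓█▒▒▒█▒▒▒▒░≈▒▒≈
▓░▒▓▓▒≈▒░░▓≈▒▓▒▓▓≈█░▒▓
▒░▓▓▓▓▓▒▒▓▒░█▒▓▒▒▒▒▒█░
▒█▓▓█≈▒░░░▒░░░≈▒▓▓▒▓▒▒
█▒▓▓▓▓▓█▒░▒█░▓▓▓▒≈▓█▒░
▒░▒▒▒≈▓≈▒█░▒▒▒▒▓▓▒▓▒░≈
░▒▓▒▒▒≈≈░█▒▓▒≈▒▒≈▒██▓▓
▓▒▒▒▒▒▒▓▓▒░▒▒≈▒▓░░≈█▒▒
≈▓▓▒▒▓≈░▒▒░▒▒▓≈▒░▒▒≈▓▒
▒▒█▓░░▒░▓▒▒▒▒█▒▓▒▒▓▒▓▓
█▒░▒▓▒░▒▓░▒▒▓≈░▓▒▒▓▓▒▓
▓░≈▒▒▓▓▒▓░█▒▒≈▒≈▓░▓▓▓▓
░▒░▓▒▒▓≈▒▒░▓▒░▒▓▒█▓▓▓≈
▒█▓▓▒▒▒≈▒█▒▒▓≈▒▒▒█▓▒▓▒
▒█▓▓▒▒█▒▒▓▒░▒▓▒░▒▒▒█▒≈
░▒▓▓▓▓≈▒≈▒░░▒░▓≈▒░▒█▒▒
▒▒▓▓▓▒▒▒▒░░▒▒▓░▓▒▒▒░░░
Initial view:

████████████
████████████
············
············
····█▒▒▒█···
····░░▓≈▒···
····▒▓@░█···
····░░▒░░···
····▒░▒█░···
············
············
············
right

████████████
████████████
············
············
···█▒▒▒█▒···
···░░▓≈▒▓···
···▒▓▒@█▒···
···░░▒░░░···
···▒░▒█░▓···
············
············
············

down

████████████
············
············
···█▒▒▒█▒···
···░░▓≈▒▓···
···▒▓▒░█▒···
···░░▒@░░···
···▒░▒█░▓···
····█░▒▒▒···
············
············
············

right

████████████
············
············
··█▒▒▒█▒····
··░░▓≈▒▓▒···
··▒▓▒░█▒▓···
··░░▒░@░≈···
··▒░▒█░▓▓···
···█░▒▒▒▒···
············
············
············

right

████████████
············
············
·█▒▒▒█▒·····
·░░▓≈▒▓▒▓···
·▒▓▒░█▒▓▒···
·░░▒░░@≈▒···
·▒░▒█░▓▓▓···
··█░▒▒▒▒▓···
············
············
············

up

████████████
████████████
············
············
·█▒▒▒█▒▒▒···
·░░▓≈▒▓▒▓···
·▒▓▒░█@▓▒···
·░░▒░░░≈▒···
·▒░▒█░▓▓▓···
··█░▒▒▒▒▓···
············
············

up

████████████
████████████
████████████
············
····░▒░░▒···
·█▒▒▒█▒▒▒···
·░░▓≈▒@▒▓···
·▒▓▒░█▒▓▒···
·░░▒░░░≈▒···
·▒░▒█░▓▓▓···
··█░▒▒▒▒▓···
············

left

████████████
████████████
████████████
············
····░░▒░░▒··
··█▒▒▒█▒▒▒··
··░░▓≈@▓▒▓··
··▒▓▒░█▒▓▒··
··░░▒░░░≈▒··
··▒░▒█░▓▓▓··
···█░▒▒▒▒▓··
············

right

████████████
████████████
████████████
············
···░░▒░░▒···
·█▒▒▒█▒▒▒···
·░░▓≈▒@▒▓···
·▒▓▒░█▒▓▒···
·░░▒░░░≈▒···
·▒░▒█░▓▓▓···
··█░▒▒▒▒▓···
············

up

████████████
████████████
████████████
████████████
····█░▒▓▓···
···░░▒░░▒···
·█▒▒▒█@▒▒···
·░░▓≈▒▓▒▓···
·▒▓▒░█▒▓▒···
·░░▒░░░≈▒···
·▒░▒█░▓▓▓···
··█░▒▒▒▒▓···

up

████████████
████████████
████████████
████████████
████████████
····█░▒▓▓···
···░░▒@░▒···
·█▒▒▒█▒▒▒···
·░░▓≈▒▓▒▓···
·▒▓▒░█▒▓▒···
·░░▒░░░≈▒···
·▒░▒█░▓▓▓···

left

████████████
████████████
████████████
████████████
████████████
····▓█░▒▓▓··
····░░@░░▒··
··█▒▒▒█▒▒▒··
··░░▓≈▒▓▒▓··
··▒▓▒░█▒▓▒··
··░░▒░░░≈▒··
··▒░▒█░▓▓▓··

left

████████████
████████████
████████████
████████████
████████████
····▒▓█░▒▓▓·
····▒░@▒░░▒·
···█▒▒▒█▒▒▒·
···░░▓≈▒▓▒▓·
···▒▓▒░█▒▓▒·
···░░▒░░░≈▒·
···▒░▒█░▓▓▓·

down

████████████
████████████
████████████
████████████
····▒▓█░▒▓▓·
····▒░░▒░░▒·
···█▒▒@█▒▒▒·
···░░▓≈▒▓▒▓·
···▒▓▒░█▒▓▒·
···░░▒░░░≈▒·
···▒░▒█░▓▓▓·
····█░▒▒▒▒▓·

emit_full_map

·▒▓█░▒▓▓
·▒░░▒░░▒
█▒▒@█▒▒▒
░░▓≈▒▓▒▓
▒▓▒░█▒▓▒
░░▒░░░≈▒
▒░▒█░▓▓▓
·█░▒▒▒▒▓

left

████████████
████████████
████████████
████████████
····▒▒▓█░▒▓▓
····▓▒░░▒░░▒
····█▒@▒█▒▒▒
····░░▓≈▒▓▒▓
····▒▓▒░█▒▓▒
····░░▒░░░≈▒
····▒░▒█░▓▓▓
·····█░▒▒▒▒▓

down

████████████
████████████
████████████
····▒▒▓█░▒▓▓
····▓▒░░▒░░▒
····█▒▒▒█▒▒▒
····░░@≈▒▓▒▓
····▒▓▒░█▒▓▒
····░░▒░░░≈▒
····▒░▒█░▓▓▓
·····█░▒▒▒▒▓
············

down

████████████
████████████
····▒▒▓█░▒▓▓
····▓▒░░▒░░▒
····█▒▒▒█▒▒▒
····░░▓≈▒▓▒▓
····▒▓@░█▒▓▒
····░░▒░░░≈▒
····▒░▒█░▓▓▓
·····█░▒▒▒▒▓
············
············

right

████████████
████████████
···▒▒▓█░▒▓▓·
···▓▒░░▒░░▒·
···█▒▒▒█▒▒▒·
···░░▓≈▒▓▒▓·
···▒▓▒@█▒▓▒·
···░░▒░░░≈▒·
···▒░▒█░▓▓▓·
····█░▒▒▒▒▓·
············
············

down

████████████
···▒▒▓█░▒▓▓·
···▓▒░░▒░░▒·
···█▒▒▒█▒▒▒·
···░░▓≈▒▓▒▓·
···▒▓▒░█▒▓▒·
···░░▒@░░≈▒·
···▒░▒█░▓▓▓·
····█░▒▒▒▒▓·
············
············
············

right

████████████
··▒▒▓█░▒▓▓··
··▓▒░░▒░░▒··
··█▒▒▒█▒▒▒··
··░░▓≈▒▓▒▓··
··▒▓▒░█▒▓▒··
··░░▒░@░≈▒··
··▒░▒█░▓▓▓··
···█░▒▒▒▒▓··
············
············
············

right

████████████
·▒▒▓█░▒▓▓···
·▓▒░░▒░░▒···
·█▒▒▒█▒▒▒···
·░░▓≈▒▓▒▓···
·▒▓▒░█▒▓▒···
·░░▒░░@≈▒···
·▒░▒█░▓▓▓···
··█░▒▒▒▒▓···
············
············
············

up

████████████
████████████
·▒▒▓█░▒▓▓···
·▓▒░░▒░░▒···
·█▒▒▒█▒▒▒···
·░░▓≈▒▓▒▓···
·▒▓▒░█@▓▒···
·░░▒░░░≈▒···
·▒░▒█░▓▓▓···
··█░▒▒▒▒▓···
············
············

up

████████████
████████████
████████████
·▒▒▓█░▒▓▓···
·▓▒░░▒░░▒···
·█▒▒▒█▒▒▒···
·░░▓≈▒@▒▓···
·▒▓▒░█▒▓▒···
·░░▒░░░≈▒···
·▒░▒█░▓▓▓···
··█░▒▒▒▒▓···
············

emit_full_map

▒▒▓█░▒▓▓
▓▒░░▒░░▒
█▒▒▒█▒▒▒
░░▓≈▒@▒▓
▒▓▒░█▒▓▒
░░▒░░░≈▒
▒░▒█░▓▓▓
·█░▒▒▒▒▓

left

████████████
████████████
████████████
··▒▒▓█░▒▓▓··
··▓▒░░▒░░▒··
··█▒▒▒█▒▒▒··
··░░▓≈@▓▒▓··
··▒▓▒░█▒▓▒··
··░░▒░░░≈▒··
··▒░▒█░▓▓▓··
···█░▒▒▒▒▓··
············

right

████████████
████████████
████████████
·▒▒▓█░▒▓▓···
·▓▒░░▒░░▒···
·█▒▒▒█▒▒▒···
·░░▓≈▒@▒▓···
·▒▓▒░█▒▓▒···
·░░▒░░░≈▒···
·▒░▒█░▓▓▓···
··█░▒▒▒▒▓···
············

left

████████████
████████████
████████████
··▒▒▓█░▒▓▓··
··▓▒░░▒░░▒··
··█▒▒▒█▒▒▒··
··░░▓≈@▓▒▓··
··▒▓▒░█▒▓▒··
··░░▒░░░≈▒··
··▒░▒█░▓▓▓··
···█░▒▒▒▒▓··
············


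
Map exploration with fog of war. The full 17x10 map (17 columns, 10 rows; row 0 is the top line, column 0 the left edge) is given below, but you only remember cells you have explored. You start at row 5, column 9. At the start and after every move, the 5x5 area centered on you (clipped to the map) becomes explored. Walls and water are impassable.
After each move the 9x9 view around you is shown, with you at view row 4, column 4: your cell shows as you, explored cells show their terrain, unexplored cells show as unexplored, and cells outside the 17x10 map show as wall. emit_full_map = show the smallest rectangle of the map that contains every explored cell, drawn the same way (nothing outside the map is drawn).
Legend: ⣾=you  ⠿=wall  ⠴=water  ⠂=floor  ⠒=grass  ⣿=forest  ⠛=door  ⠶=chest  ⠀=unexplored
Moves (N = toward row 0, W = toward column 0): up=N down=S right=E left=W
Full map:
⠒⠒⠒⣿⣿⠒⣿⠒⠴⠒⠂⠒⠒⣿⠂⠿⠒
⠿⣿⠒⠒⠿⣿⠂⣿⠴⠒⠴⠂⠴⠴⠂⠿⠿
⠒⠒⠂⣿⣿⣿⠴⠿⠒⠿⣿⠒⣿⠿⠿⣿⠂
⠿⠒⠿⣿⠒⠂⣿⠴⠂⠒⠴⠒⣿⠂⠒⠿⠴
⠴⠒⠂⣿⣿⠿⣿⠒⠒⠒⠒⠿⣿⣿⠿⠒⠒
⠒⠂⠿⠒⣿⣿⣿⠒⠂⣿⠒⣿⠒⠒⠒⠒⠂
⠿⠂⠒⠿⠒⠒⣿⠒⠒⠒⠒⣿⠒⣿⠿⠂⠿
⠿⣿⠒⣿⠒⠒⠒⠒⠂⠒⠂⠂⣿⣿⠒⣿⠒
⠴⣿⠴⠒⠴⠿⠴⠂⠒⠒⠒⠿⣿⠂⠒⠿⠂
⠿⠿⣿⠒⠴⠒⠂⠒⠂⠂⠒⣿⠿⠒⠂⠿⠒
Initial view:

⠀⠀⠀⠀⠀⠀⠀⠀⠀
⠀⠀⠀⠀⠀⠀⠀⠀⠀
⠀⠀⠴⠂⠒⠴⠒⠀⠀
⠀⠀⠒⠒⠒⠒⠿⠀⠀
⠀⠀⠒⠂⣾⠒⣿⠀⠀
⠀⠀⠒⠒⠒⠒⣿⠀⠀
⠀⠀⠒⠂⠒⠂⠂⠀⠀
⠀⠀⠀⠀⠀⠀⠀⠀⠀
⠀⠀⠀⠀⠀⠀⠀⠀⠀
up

⠀⠀⠀⠀⠀⠀⠀⠀⠀
⠀⠀⠀⠀⠀⠀⠀⠀⠀
⠀⠀⠿⠒⠿⣿⠒⠀⠀
⠀⠀⠴⠂⠒⠴⠒⠀⠀
⠀⠀⠒⠒⣾⠒⠿⠀⠀
⠀⠀⠒⠂⣿⠒⣿⠀⠀
⠀⠀⠒⠒⠒⠒⣿⠀⠀
⠀⠀⠒⠂⠒⠂⠂⠀⠀
⠀⠀⠀⠀⠀⠀⠀⠀⠀

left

⠀⠀⠀⠀⠀⠀⠀⠀⠀
⠀⠀⠀⠀⠀⠀⠀⠀⠀
⠀⠀⠴⠿⠒⠿⣿⠒⠀
⠀⠀⣿⠴⠂⠒⠴⠒⠀
⠀⠀⣿⠒⣾⠒⠒⠿⠀
⠀⠀⣿⠒⠂⣿⠒⣿⠀
⠀⠀⣿⠒⠒⠒⠒⣿⠀
⠀⠀⠀⠒⠂⠒⠂⠂⠀
⠀⠀⠀⠀⠀⠀⠀⠀⠀

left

⠀⠀⠀⠀⠀⠀⠀⠀⠀
⠀⠀⠀⠀⠀⠀⠀⠀⠀
⠀⠀⣿⠴⠿⠒⠿⣿⠒
⠀⠀⠂⣿⠴⠂⠒⠴⠒
⠀⠀⠿⣿⣾⠒⠒⠒⠿
⠀⠀⣿⣿⠒⠂⣿⠒⣿
⠀⠀⠒⣿⠒⠒⠒⠒⣿
⠀⠀⠀⠀⠒⠂⠒⠂⠂
⠀⠀⠀⠀⠀⠀⠀⠀⠀

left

⠀⠀⠀⠀⠀⠀⠀⠀⠀
⠀⠀⠀⠀⠀⠀⠀⠀⠀
⠀⠀⣿⣿⠴⠿⠒⠿⣿
⠀⠀⠒⠂⣿⠴⠂⠒⠴
⠀⠀⣿⠿⣾⠒⠒⠒⠒
⠀⠀⣿⣿⣿⠒⠂⣿⠒
⠀⠀⠒⠒⣿⠒⠒⠒⠒
⠀⠀⠀⠀⠀⠒⠂⠒⠂
⠀⠀⠀⠀⠀⠀⠀⠀⠀

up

⠿⠿⠿⠿⠿⠿⠿⠿⠿
⠀⠀⠀⠀⠀⠀⠀⠀⠀
⠀⠀⠿⣿⠂⣿⠴⠀⠀
⠀⠀⣿⣿⠴⠿⠒⠿⣿
⠀⠀⠒⠂⣾⠴⠂⠒⠴
⠀⠀⣿⠿⣿⠒⠒⠒⠒
⠀⠀⣿⣿⣿⠒⠂⣿⠒
⠀⠀⠒⠒⣿⠒⠒⠒⠒
⠀⠀⠀⠀⠀⠒⠂⠒⠂

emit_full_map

⠿⣿⠂⣿⠴⠀⠀⠀
⣿⣿⠴⠿⠒⠿⣿⠒
⠒⠂⣾⠴⠂⠒⠴⠒
⣿⠿⣿⠒⠒⠒⠒⠿
⣿⣿⣿⠒⠂⣿⠒⣿
⠒⠒⣿⠒⠒⠒⠒⣿
⠀⠀⠀⠒⠂⠒⠂⠂

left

⠿⠿⠿⠿⠿⠿⠿⠿⠿
⠀⠀⠀⠀⠀⠀⠀⠀⠀
⠀⠀⠒⠿⣿⠂⣿⠴⠀
⠀⠀⣿⣿⣿⠴⠿⠒⠿
⠀⠀⣿⠒⣾⣿⠴⠂⠒
⠀⠀⣿⣿⠿⣿⠒⠒⠒
⠀⠀⠒⣿⣿⣿⠒⠂⣿
⠀⠀⠀⠒⠒⣿⠒⠒⠒
⠀⠀⠀⠀⠀⠀⠒⠂⠒

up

⠿⠿⠿⠿⠿⠿⠿⠿⠿
⠿⠿⠿⠿⠿⠿⠿⠿⠿
⠀⠀⣿⣿⠒⣿⠒⠀⠀
⠀⠀⠒⠿⣿⠂⣿⠴⠀
⠀⠀⣿⣿⣾⠴⠿⠒⠿
⠀⠀⣿⠒⠂⣿⠴⠂⠒
⠀⠀⣿⣿⠿⣿⠒⠒⠒
⠀⠀⠒⣿⣿⣿⠒⠂⣿
⠀⠀⠀⠒⠒⣿⠒⠒⠒

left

⠿⠿⠿⠿⠿⠿⠿⠿⠿
⠿⠿⠿⠿⠿⠿⠿⠿⠿
⠀⠀⠒⣿⣿⠒⣿⠒⠀
⠀⠀⠒⠒⠿⣿⠂⣿⠴
⠀⠀⠂⣿⣾⣿⠴⠿⠒
⠀⠀⠿⣿⠒⠂⣿⠴⠂
⠀⠀⠂⣿⣿⠿⣿⠒⠒
⠀⠀⠀⠒⣿⣿⣿⠒⠂
⠀⠀⠀⠀⠒⠒⣿⠒⠒

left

⠿⠿⠿⠿⠿⠿⠿⠿⠿
⠿⠿⠿⠿⠿⠿⠿⠿⠿
⠿⠀⠒⠒⣿⣿⠒⣿⠒
⠿⠀⣿⠒⠒⠿⣿⠂⣿
⠿⠀⠒⠂⣾⣿⣿⠴⠿
⠿⠀⠒⠿⣿⠒⠂⣿⠴
⠿⠀⠒⠂⣿⣿⠿⣿⠒
⠿⠀⠀⠀⠒⣿⣿⣿⠒
⠿⠀⠀⠀⠀⠒⠒⣿⠒

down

⠿⠿⠿⠿⠿⠿⠿⠿⠿
⠿⠀⠒⠒⣿⣿⠒⣿⠒
⠿⠀⣿⠒⠒⠿⣿⠂⣿
⠿⠀⠒⠂⣿⣿⣿⠴⠿
⠿⠀⠒⠿⣾⠒⠂⣿⠴
⠿⠀⠒⠂⣿⣿⠿⣿⠒
⠿⠀⠂⠿⠒⣿⣿⣿⠒
⠿⠀⠀⠀⠀⠒⠒⣿⠒
⠿⠀⠀⠀⠀⠀⠀⠀⠒

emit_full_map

⠒⠒⣿⣿⠒⣿⠒⠀⠀⠀⠀
⣿⠒⠒⠿⣿⠂⣿⠴⠀⠀⠀
⠒⠂⣿⣿⣿⠴⠿⠒⠿⣿⠒
⠒⠿⣾⠒⠂⣿⠴⠂⠒⠴⠒
⠒⠂⣿⣿⠿⣿⠒⠒⠒⠒⠿
⠂⠿⠒⣿⣿⣿⠒⠂⣿⠒⣿
⠀⠀⠀⠒⠒⣿⠒⠒⠒⠒⣿
⠀⠀⠀⠀⠀⠀⠒⠂⠒⠂⠂

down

⠿⠀⠒⠒⣿⣿⠒⣿⠒
⠿⠀⣿⠒⠒⠿⣿⠂⣿
⠿⠀⠒⠂⣿⣿⣿⠴⠿
⠿⠀⠒⠿⣿⠒⠂⣿⠴
⠿⠀⠒⠂⣾⣿⠿⣿⠒
⠿⠀⠂⠿⠒⣿⣿⣿⠒
⠿⠀⠂⠒⠿⠒⠒⣿⠒
⠿⠀⠀⠀⠀⠀⠀⠀⠒
⠿⠀⠀⠀⠀⠀⠀⠀⠀

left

⠿⠿⠀⠒⠒⣿⣿⠒⣿
⠿⠿⠀⣿⠒⠒⠿⣿⠂
⠿⠿⠒⠒⠂⣿⣿⣿⠴
⠿⠿⠿⠒⠿⣿⠒⠂⣿
⠿⠿⠴⠒⣾⣿⣿⠿⣿
⠿⠿⠒⠂⠿⠒⣿⣿⣿
⠿⠿⠿⠂⠒⠿⠒⠒⣿
⠿⠿⠀⠀⠀⠀⠀⠀⠀
⠿⠿⠀⠀⠀⠀⠀⠀⠀

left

⠿⠿⠿⠀⠒⠒⣿⣿⠒
⠿⠿⠿⠀⣿⠒⠒⠿⣿
⠿⠿⠿⠒⠒⠂⣿⣿⣿
⠿⠿⠿⠿⠒⠿⣿⠒⠂
⠿⠿⠿⠴⣾⠂⣿⣿⠿
⠿⠿⠿⠒⠂⠿⠒⣿⣿
⠿⠿⠿⠿⠂⠒⠿⠒⠒
⠿⠿⠿⠀⠀⠀⠀⠀⠀
⠿⠿⠿⠀⠀⠀⠀⠀⠀

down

⠿⠿⠿⠀⣿⠒⠒⠿⣿
⠿⠿⠿⠒⠒⠂⣿⣿⣿
⠿⠿⠿⠿⠒⠿⣿⠒⠂
⠿⠿⠿⠴⠒⠂⣿⣿⠿
⠿⠿⠿⠒⣾⠿⠒⣿⣿
⠿⠿⠿⠿⠂⠒⠿⠒⠒
⠿⠿⠿⠿⣿⠒⣿⠀⠀
⠿⠿⠿⠀⠀⠀⠀⠀⠀
⠿⠿⠿⠀⠀⠀⠀⠀⠀

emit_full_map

⠀⠒⠒⣿⣿⠒⣿⠒⠀⠀⠀⠀
⠀⣿⠒⠒⠿⣿⠂⣿⠴⠀⠀⠀
⠒⠒⠂⣿⣿⣿⠴⠿⠒⠿⣿⠒
⠿⠒⠿⣿⠒⠂⣿⠴⠂⠒⠴⠒
⠴⠒⠂⣿⣿⠿⣿⠒⠒⠒⠒⠿
⠒⣾⠿⠒⣿⣿⣿⠒⠂⣿⠒⣿
⠿⠂⠒⠿⠒⠒⣿⠒⠒⠒⠒⣿
⠿⣿⠒⣿⠀⠀⠀⠒⠂⠒⠂⠂


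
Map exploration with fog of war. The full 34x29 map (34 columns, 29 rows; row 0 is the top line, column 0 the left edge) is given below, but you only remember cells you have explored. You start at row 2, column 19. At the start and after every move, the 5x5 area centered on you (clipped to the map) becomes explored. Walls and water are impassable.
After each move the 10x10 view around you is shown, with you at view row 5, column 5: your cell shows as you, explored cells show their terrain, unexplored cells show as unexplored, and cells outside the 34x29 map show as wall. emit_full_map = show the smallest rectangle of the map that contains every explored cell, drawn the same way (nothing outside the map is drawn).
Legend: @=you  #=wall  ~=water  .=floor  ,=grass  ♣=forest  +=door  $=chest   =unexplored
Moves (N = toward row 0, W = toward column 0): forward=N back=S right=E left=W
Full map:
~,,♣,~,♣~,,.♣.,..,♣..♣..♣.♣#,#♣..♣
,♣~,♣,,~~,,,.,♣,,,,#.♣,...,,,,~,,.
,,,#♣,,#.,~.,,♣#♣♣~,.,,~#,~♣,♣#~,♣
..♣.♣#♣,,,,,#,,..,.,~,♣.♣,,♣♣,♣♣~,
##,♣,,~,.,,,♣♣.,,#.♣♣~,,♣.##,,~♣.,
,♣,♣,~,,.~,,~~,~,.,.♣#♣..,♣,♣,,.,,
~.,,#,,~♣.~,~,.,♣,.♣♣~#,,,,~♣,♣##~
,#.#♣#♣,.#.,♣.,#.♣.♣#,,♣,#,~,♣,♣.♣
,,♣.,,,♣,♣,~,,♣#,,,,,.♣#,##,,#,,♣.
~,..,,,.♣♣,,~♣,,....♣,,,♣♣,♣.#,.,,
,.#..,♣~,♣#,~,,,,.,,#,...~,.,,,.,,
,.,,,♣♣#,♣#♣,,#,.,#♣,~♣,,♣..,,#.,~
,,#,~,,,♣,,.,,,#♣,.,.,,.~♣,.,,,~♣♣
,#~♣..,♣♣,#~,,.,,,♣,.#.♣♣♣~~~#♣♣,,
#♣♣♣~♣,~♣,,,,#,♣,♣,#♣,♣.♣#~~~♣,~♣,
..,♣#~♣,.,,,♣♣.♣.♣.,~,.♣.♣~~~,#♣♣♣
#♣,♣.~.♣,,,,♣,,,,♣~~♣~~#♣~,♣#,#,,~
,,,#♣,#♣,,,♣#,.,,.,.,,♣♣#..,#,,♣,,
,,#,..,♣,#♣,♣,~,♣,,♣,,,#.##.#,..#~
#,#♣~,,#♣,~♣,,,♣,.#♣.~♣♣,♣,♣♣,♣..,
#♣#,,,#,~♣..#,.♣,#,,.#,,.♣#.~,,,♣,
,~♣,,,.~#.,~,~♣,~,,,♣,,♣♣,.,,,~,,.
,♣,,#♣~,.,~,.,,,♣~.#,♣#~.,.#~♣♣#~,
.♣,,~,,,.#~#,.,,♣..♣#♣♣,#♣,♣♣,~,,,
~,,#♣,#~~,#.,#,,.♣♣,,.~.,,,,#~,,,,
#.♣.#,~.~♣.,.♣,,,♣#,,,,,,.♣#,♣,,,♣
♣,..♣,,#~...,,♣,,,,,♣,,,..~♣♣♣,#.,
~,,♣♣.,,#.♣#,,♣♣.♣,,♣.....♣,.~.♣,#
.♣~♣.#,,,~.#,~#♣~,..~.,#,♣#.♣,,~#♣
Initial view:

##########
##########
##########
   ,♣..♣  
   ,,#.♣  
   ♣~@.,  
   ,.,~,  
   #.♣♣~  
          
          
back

##########
##########
   ,♣..♣  
   ,,#.♣  
   ♣~,.,  
   ,.@~,  
   #.♣♣~  
   .,.♣#  
          
          

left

##########
##########
    ,♣..♣ 
   ,,,#.♣ 
   ♣♣~,., 
   .,@,~, 
   ,#.♣♣~ 
   ,.,.♣# 
          
          

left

##########
##########
     ,♣..♣
   ,,,,#.♣
   #♣♣~,.,
   ..@.,~,
   ,,#.♣♣~
   ~,.,.♣#
          
          

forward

##########
##########
##########
   ..,♣..♣
   ,,,,#.♣
   #♣@~,.,
   ..,.,~,
   ,,#.♣♣~
   ~,.,.♣#
          

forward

##########
##########
##########
##########
   ..,♣..♣
   ,,@,#.♣
   #♣♣~,.,
   ..,.,~,
   ,,#.♣♣~
   ~,.,.♣#

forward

##########
##########
##########
##########
##########
   ..@♣..♣
   ,,,,#.♣
   #♣♣~,.,
   ..,.,~,
   ,,#.♣♣~

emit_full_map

..@♣..♣
,,,,#.♣
#♣♣~,.,
..,.,~,
,,#.♣♣~
~,.,.♣#

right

##########
##########
##########
##########
##########
  ..,@..♣ 
  ,,,,#.♣ 
  #♣♣~,., 
  ..,.,~, 
  ,,#.♣♣~ 

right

##########
##########
##########
##########
##########
 ..,♣@.♣  
 ,,,,#.♣  
 #♣♣~,.,  
 ..,.,~,  
 ,,#.♣♣~  

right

##########
##########
##########
##########
##########
..,♣.@♣.  
,,,,#.♣,  
#♣♣~,.,,  
..,.,~,   
,,#.♣♣~   

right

##########
##########
##########
##########
##########
.,♣..@..  
,,,#.♣,.  
♣♣~,.,,~  
.,.,~,    
,#.♣♣~    

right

##########
##########
##########
##########
##########
,♣..♣@.♣  
,,#.♣,..  
♣~,.,,~#  
,.,~,     
#.♣♣~     

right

##########
##########
##########
##########
##########
♣..♣.@♣.  
,#.♣,...  
~,.,,~#,  
.,~,      
.♣♣~      

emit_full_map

..,♣..♣.@♣.
,,,,#.♣,...
#♣♣~,.,,~#,
..,.,~,    
,,#.♣♣~    
~,.,.♣#    

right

##########
##########
##########
##########
##########
..♣..@.♣  
#.♣,...,  
,.,,~#,~  
,~,       
♣♣~       

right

##########
##########
##########
##########
##########
.♣..♣@♣#  
.♣,...,,  
.,,~#,~♣  
~,        
♣~        

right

##########
##########
##########
##########
##########
♣..♣.@#,  
♣,...,,,  
,,~#,~♣,  
,         
~         

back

##########
##########
##########
##########
♣..♣.♣#,  
♣,...@,,  
,,~#,~♣,  
,  ♣,,♣♣  
~         
#         

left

##########
##########
##########
##########
.♣..♣.♣#, 
.♣,..@,,, 
.,,~#,~♣, 
~, .♣,,♣♣ 
♣~        
♣#        

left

##########
##########
##########
##########
..♣..♣.♣#,
#.♣,.@.,,,
,.,,~#,~♣,
,~,♣.♣,,♣♣
♣♣~       
.♣#       

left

##########
##########
##########
##########
♣..♣..♣.♣#
,#.♣,@..,,
~,.,,~#,~♣
.,~,♣.♣,,♣
.♣♣~      
,.♣#      

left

##########
##########
##########
##########
,♣..♣..♣.♣
,,#.♣@...,
♣~,.,,~#,~
,.,~,♣.♣,,
#.♣♣~     
.,.♣#     

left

##########
##########
##########
##########
.,♣..♣..♣.
,,,#.@,...
♣♣~,.,,~#,
.,.,~,♣.♣,
,#.♣♣~    
,.,.♣#    

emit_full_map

..,♣..♣..♣.♣#,
,,,,#.@,...,,,
#♣♣~,.,,~#,~♣,
..,.,~,♣.♣,,♣♣
,,#.♣♣~       
~,.,.♣#       

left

##########
##########
##########
##########
..,♣..♣..♣
,,,,#@♣,..
#♣♣~,.,,~#
..,.,~,♣.♣
,,#.♣♣~   
~,.,.♣#   

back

##########
##########
##########
..,♣..♣..♣
,,,,#.♣,..
#♣♣~,@,,~#
..,.,~,♣.♣
,,#.♣♣~,  
~,.,.♣#   
          

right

##########
##########
##########
.,♣..♣..♣.
,,,#.♣,...
♣♣~,.@,~#,
.,.,~,♣.♣,
,#.♣♣~,,  
,.,.♣#    
          

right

##########
##########
##########
,♣..♣..♣.♣
,,#.♣,...,
♣~,.,@~#,~
,.,~,♣.♣,,
#.♣♣~,,♣  
.,.♣#     
          

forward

##########
##########
##########
##########
,♣..♣..♣.♣
,,#.♣@...,
♣~,.,,~#,~
,.,~,♣.♣,,
#.♣♣~,,♣  
.,.♣#     

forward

##########
##########
##########
##########
##########
,♣..♣@.♣.♣
,,#.♣,...,
♣~,.,,~#,~
,.,~,♣.♣,,
#.♣♣~,,♣  

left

##########
##########
##########
##########
##########
.,♣..@..♣.
,,,#.♣,...
♣♣~,.,,~#,
.,.,~,♣.♣,
,#.♣♣~,,♣ 

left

##########
##########
##########
##########
##########
..,♣.@♣..♣
,,,,#.♣,..
#♣♣~,.,,~#
..,.,~,♣.♣
,,#.♣♣~,,♣

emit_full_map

..,♣.@♣..♣.♣#,
,,,,#.♣,...,,,
#♣♣~,.,,~#,~♣,
..,.,~,♣.♣,,♣♣
,,#.♣♣~,,♣    
~,.,.♣#       

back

##########
##########
##########
##########
..,♣..♣..♣
,,,,#@♣,..
#♣♣~,.,,~#
..,.,~,♣.♣
,,#.♣♣~,,♣
~,.,.♣#   

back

##########
##########
##########
..,♣..♣..♣
,,,,#.♣,..
#♣♣~,@,,~#
..,.,~,♣.♣
,,#.♣♣~,,♣
~,.,.♣#   
          

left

##########
##########
##########
 ..,♣..♣..
 ,,,,#.♣,.
 #♣♣~@.,,~
 ..,.,~,♣.
 ,,#.♣♣~,,
 ~,.,.♣#  
          

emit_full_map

..,♣..♣..♣.♣#,
,,,,#.♣,...,,,
#♣♣~@.,,~#,~♣,
..,.,~,♣.♣,,♣♣
,,#.♣♣~,,♣    
~,.,.♣#       


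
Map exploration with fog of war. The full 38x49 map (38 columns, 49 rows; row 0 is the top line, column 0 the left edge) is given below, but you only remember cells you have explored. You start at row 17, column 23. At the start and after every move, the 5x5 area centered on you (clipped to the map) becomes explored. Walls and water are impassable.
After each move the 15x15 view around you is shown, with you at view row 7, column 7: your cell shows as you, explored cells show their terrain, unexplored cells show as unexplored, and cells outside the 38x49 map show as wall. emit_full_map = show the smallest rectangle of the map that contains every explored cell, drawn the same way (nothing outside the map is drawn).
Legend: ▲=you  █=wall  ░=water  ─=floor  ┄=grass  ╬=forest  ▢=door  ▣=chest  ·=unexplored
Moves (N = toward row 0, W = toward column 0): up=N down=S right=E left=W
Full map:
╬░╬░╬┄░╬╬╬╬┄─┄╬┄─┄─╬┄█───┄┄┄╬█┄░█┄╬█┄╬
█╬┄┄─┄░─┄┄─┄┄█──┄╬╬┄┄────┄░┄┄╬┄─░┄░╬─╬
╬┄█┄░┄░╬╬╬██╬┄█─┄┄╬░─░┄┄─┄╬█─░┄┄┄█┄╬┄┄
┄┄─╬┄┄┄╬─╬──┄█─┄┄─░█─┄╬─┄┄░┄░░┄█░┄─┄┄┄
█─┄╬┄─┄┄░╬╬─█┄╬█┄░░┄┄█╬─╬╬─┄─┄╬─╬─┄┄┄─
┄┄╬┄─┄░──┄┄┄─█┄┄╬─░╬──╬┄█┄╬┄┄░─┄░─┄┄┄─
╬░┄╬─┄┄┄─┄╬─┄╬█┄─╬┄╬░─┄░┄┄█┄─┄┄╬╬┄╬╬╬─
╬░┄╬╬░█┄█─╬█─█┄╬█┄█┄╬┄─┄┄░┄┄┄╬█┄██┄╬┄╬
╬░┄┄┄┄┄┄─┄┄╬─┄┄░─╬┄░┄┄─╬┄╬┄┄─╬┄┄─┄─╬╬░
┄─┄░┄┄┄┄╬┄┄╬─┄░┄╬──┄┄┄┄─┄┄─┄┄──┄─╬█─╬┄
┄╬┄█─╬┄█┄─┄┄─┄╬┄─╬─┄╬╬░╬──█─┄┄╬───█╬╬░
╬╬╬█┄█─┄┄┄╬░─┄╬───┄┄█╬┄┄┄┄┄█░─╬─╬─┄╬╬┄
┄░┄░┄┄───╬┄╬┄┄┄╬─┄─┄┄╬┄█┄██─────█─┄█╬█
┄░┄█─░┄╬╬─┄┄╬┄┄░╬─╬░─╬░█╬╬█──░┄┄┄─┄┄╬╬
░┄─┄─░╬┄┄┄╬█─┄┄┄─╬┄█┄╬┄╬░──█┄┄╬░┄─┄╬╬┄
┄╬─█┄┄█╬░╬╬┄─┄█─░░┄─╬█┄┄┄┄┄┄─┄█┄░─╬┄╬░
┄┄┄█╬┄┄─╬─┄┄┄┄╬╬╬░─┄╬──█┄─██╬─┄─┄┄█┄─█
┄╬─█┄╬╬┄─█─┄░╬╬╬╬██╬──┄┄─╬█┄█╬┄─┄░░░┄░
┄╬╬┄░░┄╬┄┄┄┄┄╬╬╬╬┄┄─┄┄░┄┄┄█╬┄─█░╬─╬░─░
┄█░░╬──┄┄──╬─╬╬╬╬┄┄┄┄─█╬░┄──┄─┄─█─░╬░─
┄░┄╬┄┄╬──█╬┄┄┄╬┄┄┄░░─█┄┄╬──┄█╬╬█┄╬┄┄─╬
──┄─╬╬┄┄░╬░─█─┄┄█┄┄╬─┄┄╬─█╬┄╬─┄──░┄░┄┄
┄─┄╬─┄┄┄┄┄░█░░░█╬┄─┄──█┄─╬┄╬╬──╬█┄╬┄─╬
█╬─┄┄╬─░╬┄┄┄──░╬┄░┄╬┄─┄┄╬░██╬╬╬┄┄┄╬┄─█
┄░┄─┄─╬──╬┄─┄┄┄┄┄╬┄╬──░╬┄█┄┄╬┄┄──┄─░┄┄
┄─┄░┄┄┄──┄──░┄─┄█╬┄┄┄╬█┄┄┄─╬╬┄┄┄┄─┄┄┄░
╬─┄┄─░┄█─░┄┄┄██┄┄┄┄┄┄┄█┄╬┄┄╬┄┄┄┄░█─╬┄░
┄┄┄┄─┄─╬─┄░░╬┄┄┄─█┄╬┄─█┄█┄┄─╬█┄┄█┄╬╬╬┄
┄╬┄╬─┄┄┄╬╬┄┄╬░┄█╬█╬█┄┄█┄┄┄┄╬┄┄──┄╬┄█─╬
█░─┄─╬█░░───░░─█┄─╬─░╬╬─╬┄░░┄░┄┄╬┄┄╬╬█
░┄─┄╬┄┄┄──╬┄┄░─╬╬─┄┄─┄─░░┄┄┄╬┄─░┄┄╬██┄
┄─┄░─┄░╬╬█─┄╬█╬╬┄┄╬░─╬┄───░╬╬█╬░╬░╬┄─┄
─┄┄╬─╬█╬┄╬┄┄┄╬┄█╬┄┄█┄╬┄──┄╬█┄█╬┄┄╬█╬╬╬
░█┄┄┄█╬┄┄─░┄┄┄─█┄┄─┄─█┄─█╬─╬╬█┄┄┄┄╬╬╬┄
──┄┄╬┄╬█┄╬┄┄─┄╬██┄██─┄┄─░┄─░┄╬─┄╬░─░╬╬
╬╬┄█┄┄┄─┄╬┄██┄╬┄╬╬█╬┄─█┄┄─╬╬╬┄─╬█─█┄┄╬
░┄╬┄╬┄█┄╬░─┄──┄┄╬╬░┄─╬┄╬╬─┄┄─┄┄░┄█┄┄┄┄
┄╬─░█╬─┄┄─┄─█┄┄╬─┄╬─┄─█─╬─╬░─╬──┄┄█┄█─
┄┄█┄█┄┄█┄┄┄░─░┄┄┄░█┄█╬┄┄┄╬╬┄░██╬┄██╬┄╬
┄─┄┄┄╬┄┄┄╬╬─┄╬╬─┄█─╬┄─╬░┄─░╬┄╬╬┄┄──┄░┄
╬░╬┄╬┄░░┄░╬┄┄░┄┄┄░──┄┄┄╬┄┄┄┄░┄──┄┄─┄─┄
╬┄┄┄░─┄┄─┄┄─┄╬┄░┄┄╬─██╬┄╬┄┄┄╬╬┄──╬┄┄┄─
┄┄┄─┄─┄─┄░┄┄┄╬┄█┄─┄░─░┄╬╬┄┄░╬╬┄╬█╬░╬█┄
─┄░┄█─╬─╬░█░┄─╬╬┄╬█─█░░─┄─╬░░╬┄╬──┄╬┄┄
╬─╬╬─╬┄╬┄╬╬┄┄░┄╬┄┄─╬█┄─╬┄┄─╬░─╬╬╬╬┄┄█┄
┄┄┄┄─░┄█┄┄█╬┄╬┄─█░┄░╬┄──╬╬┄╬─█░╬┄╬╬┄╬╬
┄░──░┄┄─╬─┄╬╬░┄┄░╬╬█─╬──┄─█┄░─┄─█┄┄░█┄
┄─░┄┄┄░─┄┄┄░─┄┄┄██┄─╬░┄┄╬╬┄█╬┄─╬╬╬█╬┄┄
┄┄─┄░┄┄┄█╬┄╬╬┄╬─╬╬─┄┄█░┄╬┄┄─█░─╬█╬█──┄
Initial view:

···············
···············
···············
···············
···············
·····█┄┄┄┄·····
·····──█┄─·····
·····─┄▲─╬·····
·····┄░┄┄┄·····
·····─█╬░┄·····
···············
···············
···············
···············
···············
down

···············
···············
···············
···············
·····█┄┄┄┄·····
·····──█┄─·····
·····─┄┄─╬·····
·····┄░▲┄┄·····
·····─█╬░┄·····
·····█┄┄╬─·····
···············
···············
···············
···············
···············

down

···············
···············
···············
·····█┄┄┄┄·····
·····──█┄─·····
·····─┄┄─╬·····
·····┄░┄┄┄·····
·····─█▲░┄·····
·····█┄┄╬─·····
·····┄┄╬─█·····
···············
···············
···············
···············
···············

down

···············
···············
·····█┄┄┄┄·····
·····──█┄─·····
·····─┄┄─╬·····
·····┄░┄┄┄·····
·····─█╬░┄·····
·····█┄▲╬─·····
·····┄┄╬─█·····
·····─█┄─╬·····
···············
···············
···············
···············
···············

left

···············
···············
······█┄┄┄┄····
······──█┄─····
······─┄┄─╬····
·····┄┄░┄┄┄····
·····┄─█╬░┄····
·····─█▲┄╬─····
·····─┄┄╬─█····
·····──█┄─╬····
···············
···············
···············
···············
···············

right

···············
···············
·····█┄┄┄┄·····
·····──█┄─·····
·····─┄┄─╬·····
····┄┄░┄┄┄·····
····┄─█╬░┄·····
····─█┄▲╬─·····
····─┄┄╬─█·····
····──█┄─╬·····
···············
···············
···············
···············
···············

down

···············
·····█┄┄┄┄·····
·····──█┄─·····
·····─┄┄─╬·····
····┄┄░┄┄┄·····
····┄─█╬░┄·····
····─█┄┄╬─·····
····─┄┄▲─█·····
····──█┄─╬·····
·····─┄┄╬░·····
···············
···············
···············
···············
···············

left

···············
······█┄┄┄┄····
······──█┄─····
······─┄┄─╬····
·····┄┄░┄┄┄····
·····┄─█╬░┄····
·····─█┄┄╬─····
·····─┄▲╬─█····
·····──█┄─╬····
·····┄─┄┄╬░····
···············
···············
···············
···············
···············

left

···············
·······█┄┄┄┄···
·······──█┄─···
·······─┄┄─╬···
······┄┄░┄┄┄···
·····┄┄─█╬░┄···
·····░─█┄┄╬─···
·····╬─▲┄╬─█···
·····┄──█┄─╬···
·····╬┄─┄┄╬░···
···············
···············
···············
···············
···············

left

···············
········█┄┄┄┄··
········──█┄─··
········─┄┄─╬··
·······┄┄░┄┄┄··
·····┄┄┄─█╬░┄··
·····░░─█┄┄╬─··
·····┄╬▲┄┄╬─█··
·····─┄──█┄─╬··
·····┄╬┄─┄┄╬░··
···············
···············
···············
···············
···············

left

···············
·········█┄┄┄┄·
·········──█┄─·
·········─┄┄─╬·
········┄┄░┄┄┄·
·····┄┄┄┄─█╬░┄·
·····┄░░─█┄┄╬─·
·····┄┄▲─┄┄╬─█·
·····┄─┄──█┄─╬·
·····░┄╬┄─┄┄╬░·
···············
···············
···············
···············
···············

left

···············
··········█┄┄┄┄
··········──█┄─
··········─┄┄─╬
·········┄┄░┄┄┄
·····╬┄┄┄┄─█╬░┄
·····┄┄░░─█┄┄╬─
·····█┄▲╬─┄┄╬─█
·····╬┄─┄──█┄─╬
·····┄░┄╬┄─┄┄╬░
···············
···············
···············
···············
···············

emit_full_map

·····█┄┄┄┄
·····──█┄─
·····─┄┄─╬
····┄┄░┄┄┄
╬┄┄┄┄─█╬░┄
┄┄░░─█┄┄╬─
█┄▲╬─┄┄╬─█
╬┄─┄──█┄─╬
┄░┄╬┄─┄┄╬░

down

··········█┄┄┄┄
··········──█┄─
··········─┄┄─╬
·········┄┄░┄┄┄
·····╬┄┄┄┄─█╬░┄
·····┄┄░░─█┄┄╬─
·····█┄┄╬─┄┄╬─█
·····╬┄▲┄──█┄─╬
·····┄░┄╬┄─┄┄╬░
·····┄╬┄╬─·····
···············
···············
···············
···············
···············

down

··········──█┄─
··········─┄┄─╬
·········┄┄░┄┄┄
·····╬┄┄┄┄─█╬░┄
·····┄┄░░─█┄┄╬─
·····█┄┄╬─┄┄╬─█
·····╬┄─┄──█┄─╬
·····┄░▲╬┄─┄┄╬░
·····┄╬┄╬─·····
·····█╬┄┄┄·····
···············
···············
···············
···············
···············

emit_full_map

·····█┄┄┄┄
·····──█┄─
·····─┄┄─╬
····┄┄░┄┄┄
╬┄┄┄┄─█╬░┄
┄┄░░─█┄┄╬─
█┄┄╬─┄┄╬─█
╬┄─┄──█┄─╬
┄░▲╬┄─┄┄╬░
┄╬┄╬─·····
█╬┄┄┄·····
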